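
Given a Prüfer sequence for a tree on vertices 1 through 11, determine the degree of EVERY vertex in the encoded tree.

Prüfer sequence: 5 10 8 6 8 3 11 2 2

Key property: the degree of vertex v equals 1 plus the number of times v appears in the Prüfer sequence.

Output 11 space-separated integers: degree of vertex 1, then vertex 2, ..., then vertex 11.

p_1 = 5: count[5] becomes 1
p_2 = 10: count[10] becomes 1
p_3 = 8: count[8] becomes 1
p_4 = 6: count[6] becomes 1
p_5 = 8: count[8] becomes 2
p_6 = 3: count[3] becomes 1
p_7 = 11: count[11] becomes 1
p_8 = 2: count[2] becomes 1
p_9 = 2: count[2] becomes 2
Degrees (1 + count): deg[1]=1+0=1, deg[2]=1+2=3, deg[3]=1+1=2, deg[4]=1+0=1, deg[5]=1+1=2, deg[6]=1+1=2, deg[7]=1+0=1, deg[8]=1+2=3, deg[9]=1+0=1, deg[10]=1+1=2, deg[11]=1+1=2

Answer: 1 3 2 1 2 2 1 3 1 2 2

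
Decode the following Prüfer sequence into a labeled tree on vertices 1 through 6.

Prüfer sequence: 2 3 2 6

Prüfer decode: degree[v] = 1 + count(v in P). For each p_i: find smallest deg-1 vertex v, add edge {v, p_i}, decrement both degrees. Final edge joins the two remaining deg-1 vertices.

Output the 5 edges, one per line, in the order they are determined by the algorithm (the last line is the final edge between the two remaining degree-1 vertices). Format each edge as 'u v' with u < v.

Initial degrees: {1:1, 2:3, 3:2, 4:1, 5:1, 6:2}
Step 1: smallest deg-1 vertex = 1, p_1 = 2. Add edge {1,2}. Now deg[1]=0, deg[2]=2.
Step 2: smallest deg-1 vertex = 4, p_2 = 3. Add edge {3,4}. Now deg[4]=0, deg[3]=1.
Step 3: smallest deg-1 vertex = 3, p_3 = 2. Add edge {2,3}. Now deg[3]=0, deg[2]=1.
Step 4: smallest deg-1 vertex = 2, p_4 = 6. Add edge {2,6}. Now deg[2]=0, deg[6]=1.
Final: two remaining deg-1 vertices are 5, 6. Add edge {5,6}.

Answer: 1 2
3 4
2 3
2 6
5 6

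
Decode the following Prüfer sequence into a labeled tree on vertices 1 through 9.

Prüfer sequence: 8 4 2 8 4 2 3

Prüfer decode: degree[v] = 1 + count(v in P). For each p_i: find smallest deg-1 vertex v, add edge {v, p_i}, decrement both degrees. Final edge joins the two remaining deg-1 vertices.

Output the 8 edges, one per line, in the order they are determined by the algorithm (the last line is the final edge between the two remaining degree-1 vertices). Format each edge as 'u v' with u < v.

Initial degrees: {1:1, 2:3, 3:2, 4:3, 5:1, 6:1, 7:1, 8:3, 9:1}
Step 1: smallest deg-1 vertex = 1, p_1 = 8. Add edge {1,8}. Now deg[1]=0, deg[8]=2.
Step 2: smallest deg-1 vertex = 5, p_2 = 4. Add edge {4,5}. Now deg[5]=0, deg[4]=2.
Step 3: smallest deg-1 vertex = 6, p_3 = 2. Add edge {2,6}. Now deg[6]=0, deg[2]=2.
Step 4: smallest deg-1 vertex = 7, p_4 = 8. Add edge {7,8}. Now deg[7]=0, deg[8]=1.
Step 5: smallest deg-1 vertex = 8, p_5 = 4. Add edge {4,8}. Now deg[8]=0, deg[4]=1.
Step 6: smallest deg-1 vertex = 4, p_6 = 2. Add edge {2,4}. Now deg[4]=0, deg[2]=1.
Step 7: smallest deg-1 vertex = 2, p_7 = 3. Add edge {2,3}. Now deg[2]=0, deg[3]=1.
Final: two remaining deg-1 vertices are 3, 9. Add edge {3,9}.

Answer: 1 8
4 5
2 6
7 8
4 8
2 4
2 3
3 9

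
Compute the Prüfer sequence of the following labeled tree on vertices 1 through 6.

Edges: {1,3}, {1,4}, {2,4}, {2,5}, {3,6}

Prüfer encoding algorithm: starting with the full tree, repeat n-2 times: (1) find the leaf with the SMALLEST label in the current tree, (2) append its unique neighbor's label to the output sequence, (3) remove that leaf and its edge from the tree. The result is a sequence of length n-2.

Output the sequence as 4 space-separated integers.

Step 1: leaves = {5,6}. Remove smallest leaf 5, emit neighbor 2.
Step 2: leaves = {2,6}. Remove smallest leaf 2, emit neighbor 4.
Step 3: leaves = {4,6}. Remove smallest leaf 4, emit neighbor 1.
Step 4: leaves = {1,6}. Remove smallest leaf 1, emit neighbor 3.
Done: 2 vertices remain (3, 6). Sequence = [2 4 1 3]

Answer: 2 4 1 3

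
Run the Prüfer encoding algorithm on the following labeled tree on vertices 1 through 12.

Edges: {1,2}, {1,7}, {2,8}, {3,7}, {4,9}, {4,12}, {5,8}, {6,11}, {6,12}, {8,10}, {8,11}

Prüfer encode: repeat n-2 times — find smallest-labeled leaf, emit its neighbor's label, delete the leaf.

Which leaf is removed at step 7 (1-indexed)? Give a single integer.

Answer: 4

Derivation:
Step 1: current leaves = {3,5,9,10}. Remove leaf 3 (neighbor: 7).
Step 2: current leaves = {5,7,9,10}. Remove leaf 5 (neighbor: 8).
Step 3: current leaves = {7,9,10}. Remove leaf 7 (neighbor: 1).
Step 4: current leaves = {1,9,10}. Remove leaf 1 (neighbor: 2).
Step 5: current leaves = {2,9,10}. Remove leaf 2 (neighbor: 8).
Step 6: current leaves = {9,10}. Remove leaf 9 (neighbor: 4).
Step 7: current leaves = {4,10}. Remove leaf 4 (neighbor: 12).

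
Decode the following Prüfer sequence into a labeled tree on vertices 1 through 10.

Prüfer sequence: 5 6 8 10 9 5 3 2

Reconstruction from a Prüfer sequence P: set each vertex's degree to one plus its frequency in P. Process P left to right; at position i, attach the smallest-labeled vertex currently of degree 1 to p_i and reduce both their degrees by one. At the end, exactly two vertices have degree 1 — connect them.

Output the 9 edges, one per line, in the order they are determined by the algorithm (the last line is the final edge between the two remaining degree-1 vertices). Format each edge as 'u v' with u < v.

Answer: 1 5
4 6
6 8
7 10
8 9
5 9
3 5
2 3
2 10

Derivation:
Initial degrees: {1:1, 2:2, 3:2, 4:1, 5:3, 6:2, 7:1, 8:2, 9:2, 10:2}
Step 1: smallest deg-1 vertex = 1, p_1 = 5. Add edge {1,5}. Now deg[1]=0, deg[5]=2.
Step 2: smallest deg-1 vertex = 4, p_2 = 6. Add edge {4,6}. Now deg[4]=0, deg[6]=1.
Step 3: smallest deg-1 vertex = 6, p_3 = 8. Add edge {6,8}. Now deg[6]=0, deg[8]=1.
Step 4: smallest deg-1 vertex = 7, p_4 = 10. Add edge {7,10}. Now deg[7]=0, deg[10]=1.
Step 5: smallest deg-1 vertex = 8, p_5 = 9. Add edge {8,9}. Now deg[8]=0, deg[9]=1.
Step 6: smallest deg-1 vertex = 9, p_6 = 5. Add edge {5,9}. Now deg[9]=0, deg[5]=1.
Step 7: smallest deg-1 vertex = 5, p_7 = 3. Add edge {3,5}. Now deg[5]=0, deg[3]=1.
Step 8: smallest deg-1 vertex = 3, p_8 = 2. Add edge {2,3}. Now deg[3]=0, deg[2]=1.
Final: two remaining deg-1 vertices are 2, 10. Add edge {2,10}.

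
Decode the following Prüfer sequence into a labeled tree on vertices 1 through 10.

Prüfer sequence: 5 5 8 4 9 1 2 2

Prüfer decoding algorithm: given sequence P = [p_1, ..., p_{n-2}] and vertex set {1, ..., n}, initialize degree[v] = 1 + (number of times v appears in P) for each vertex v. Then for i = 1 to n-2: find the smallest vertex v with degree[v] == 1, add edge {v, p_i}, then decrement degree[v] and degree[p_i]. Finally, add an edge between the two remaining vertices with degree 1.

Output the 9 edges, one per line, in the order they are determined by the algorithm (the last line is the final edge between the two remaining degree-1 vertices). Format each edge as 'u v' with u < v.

Answer: 3 5
5 6
5 8
4 7
4 9
1 8
1 2
2 9
2 10

Derivation:
Initial degrees: {1:2, 2:3, 3:1, 4:2, 5:3, 6:1, 7:1, 8:2, 9:2, 10:1}
Step 1: smallest deg-1 vertex = 3, p_1 = 5. Add edge {3,5}. Now deg[3]=0, deg[5]=2.
Step 2: smallest deg-1 vertex = 6, p_2 = 5. Add edge {5,6}. Now deg[6]=0, deg[5]=1.
Step 3: smallest deg-1 vertex = 5, p_3 = 8. Add edge {5,8}. Now deg[5]=0, deg[8]=1.
Step 4: smallest deg-1 vertex = 7, p_4 = 4. Add edge {4,7}. Now deg[7]=0, deg[4]=1.
Step 5: smallest deg-1 vertex = 4, p_5 = 9. Add edge {4,9}. Now deg[4]=0, deg[9]=1.
Step 6: smallest deg-1 vertex = 8, p_6 = 1. Add edge {1,8}. Now deg[8]=0, deg[1]=1.
Step 7: smallest deg-1 vertex = 1, p_7 = 2. Add edge {1,2}. Now deg[1]=0, deg[2]=2.
Step 8: smallest deg-1 vertex = 9, p_8 = 2. Add edge {2,9}. Now deg[9]=0, deg[2]=1.
Final: two remaining deg-1 vertices are 2, 10. Add edge {2,10}.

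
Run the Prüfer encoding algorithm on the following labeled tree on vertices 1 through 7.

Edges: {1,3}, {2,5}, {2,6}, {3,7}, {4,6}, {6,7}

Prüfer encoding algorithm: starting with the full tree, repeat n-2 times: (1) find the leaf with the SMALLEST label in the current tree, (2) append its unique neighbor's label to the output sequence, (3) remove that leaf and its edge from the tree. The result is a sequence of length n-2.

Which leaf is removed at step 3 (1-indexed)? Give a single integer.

Step 1: current leaves = {1,4,5}. Remove leaf 1 (neighbor: 3).
Step 2: current leaves = {3,4,5}. Remove leaf 3 (neighbor: 7).
Step 3: current leaves = {4,5,7}. Remove leaf 4 (neighbor: 6).

Answer: 4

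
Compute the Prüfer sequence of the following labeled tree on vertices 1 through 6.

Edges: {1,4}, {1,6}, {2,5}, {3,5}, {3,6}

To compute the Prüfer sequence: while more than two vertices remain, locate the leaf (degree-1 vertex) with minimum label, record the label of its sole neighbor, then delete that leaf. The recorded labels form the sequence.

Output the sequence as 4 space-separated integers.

Step 1: leaves = {2,4}. Remove smallest leaf 2, emit neighbor 5.
Step 2: leaves = {4,5}. Remove smallest leaf 4, emit neighbor 1.
Step 3: leaves = {1,5}. Remove smallest leaf 1, emit neighbor 6.
Step 4: leaves = {5,6}. Remove smallest leaf 5, emit neighbor 3.
Done: 2 vertices remain (3, 6). Sequence = [5 1 6 3]

Answer: 5 1 6 3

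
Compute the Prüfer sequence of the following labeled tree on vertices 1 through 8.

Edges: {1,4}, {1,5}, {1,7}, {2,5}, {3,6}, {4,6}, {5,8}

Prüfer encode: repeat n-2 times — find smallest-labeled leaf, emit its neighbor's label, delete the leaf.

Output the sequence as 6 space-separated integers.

Answer: 5 6 4 1 1 5

Derivation:
Step 1: leaves = {2,3,7,8}. Remove smallest leaf 2, emit neighbor 5.
Step 2: leaves = {3,7,8}. Remove smallest leaf 3, emit neighbor 6.
Step 3: leaves = {6,7,8}. Remove smallest leaf 6, emit neighbor 4.
Step 4: leaves = {4,7,8}. Remove smallest leaf 4, emit neighbor 1.
Step 5: leaves = {7,8}. Remove smallest leaf 7, emit neighbor 1.
Step 6: leaves = {1,8}. Remove smallest leaf 1, emit neighbor 5.
Done: 2 vertices remain (5, 8). Sequence = [5 6 4 1 1 5]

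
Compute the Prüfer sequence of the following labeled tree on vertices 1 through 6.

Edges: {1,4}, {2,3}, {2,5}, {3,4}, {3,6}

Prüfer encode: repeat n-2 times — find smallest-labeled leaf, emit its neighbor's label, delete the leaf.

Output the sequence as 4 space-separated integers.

Answer: 4 3 2 3

Derivation:
Step 1: leaves = {1,5,6}. Remove smallest leaf 1, emit neighbor 4.
Step 2: leaves = {4,5,6}. Remove smallest leaf 4, emit neighbor 3.
Step 3: leaves = {5,6}. Remove smallest leaf 5, emit neighbor 2.
Step 4: leaves = {2,6}. Remove smallest leaf 2, emit neighbor 3.
Done: 2 vertices remain (3, 6). Sequence = [4 3 2 3]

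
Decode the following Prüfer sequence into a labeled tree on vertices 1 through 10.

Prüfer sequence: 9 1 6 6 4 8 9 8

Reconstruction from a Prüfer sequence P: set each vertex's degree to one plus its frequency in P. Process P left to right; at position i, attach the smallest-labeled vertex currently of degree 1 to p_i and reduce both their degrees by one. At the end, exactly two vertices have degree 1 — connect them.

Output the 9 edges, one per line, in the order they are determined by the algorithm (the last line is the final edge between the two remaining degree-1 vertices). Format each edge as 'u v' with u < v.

Initial degrees: {1:2, 2:1, 3:1, 4:2, 5:1, 6:3, 7:1, 8:3, 9:3, 10:1}
Step 1: smallest deg-1 vertex = 2, p_1 = 9. Add edge {2,9}. Now deg[2]=0, deg[9]=2.
Step 2: smallest deg-1 vertex = 3, p_2 = 1. Add edge {1,3}. Now deg[3]=0, deg[1]=1.
Step 3: smallest deg-1 vertex = 1, p_3 = 6. Add edge {1,6}. Now deg[1]=0, deg[6]=2.
Step 4: smallest deg-1 vertex = 5, p_4 = 6. Add edge {5,6}. Now deg[5]=0, deg[6]=1.
Step 5: smallest deg-1 vertex = 6, p_5 = 4. Add edge {4,6}. Now deg[6]=0, deg[4]=1.
Step 6: smallest deg-1 vertex = 4, p_6 = 8. Add edge {4,8}. Now deg[4]=0, deg[8]=2.
Step 7: smallest deg-1 vertex = 7, p_7 = 9. Add edge {7,9}. Now deg[7]=0, deg[9]=1.
Step 8: smallest deg-1 vertex = 9, p_8 = 8. Add edge {8,9}. Now deg[9]=0, deg[8]=1.
Final: two remaining deg-1 vertices are 8, 10. Add edge {8,10}.

Answer: 2 9
1 3
1 6
5 6
4 6
4 8
7 9
8 9
8 10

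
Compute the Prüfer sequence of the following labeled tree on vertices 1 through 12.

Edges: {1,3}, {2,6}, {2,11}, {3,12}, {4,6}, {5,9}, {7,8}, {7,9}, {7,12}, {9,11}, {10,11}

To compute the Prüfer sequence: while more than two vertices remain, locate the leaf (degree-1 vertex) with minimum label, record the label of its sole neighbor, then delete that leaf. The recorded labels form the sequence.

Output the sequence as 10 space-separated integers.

Answer: 3 12 6 9 2 11 7 11 9 7

Derivation:
Step 1: leaves = {1,4,5,8,10}. Remove smallest leaf 1, emit neighbor 3.
Step 2: leaves = {3,4,5,8,10}. Remove smallest leaf 3, emit neighbor 12.
Step 3: leaves = {4,5,8,10,12}. Remove smallest leaf 4, emit neighbor 6.
Step 4: leaves = {5,6,8,10,12}. Remove smallest leaf 5, emit neighbor 9.
Step 5: leaves = {6,8,10,12}. Remove smallest leaf 6, emit neighbor 2.
Step 6: leaves = {2,8,10,12}. Remove smallest leaf 2, emit neighbor 11.
Step 7: leaves = {8,10,12}. Remove smallest leaf 8, emit neighbor 7.
Step 8: leaves = {10,12}. Remove smallest leaf 10, emit neighbor 11.
Step 9: leaves = {11,12}. Remove smallest leaf 11, emit neighbor 9.
Step 10: leaves = {9,12}. Remove smallest leaf 9, emit neighbor 7.
Done: 2 vertices remain (7, 12). Sequence = [3 12 6 9 2 11 7 11 9 7]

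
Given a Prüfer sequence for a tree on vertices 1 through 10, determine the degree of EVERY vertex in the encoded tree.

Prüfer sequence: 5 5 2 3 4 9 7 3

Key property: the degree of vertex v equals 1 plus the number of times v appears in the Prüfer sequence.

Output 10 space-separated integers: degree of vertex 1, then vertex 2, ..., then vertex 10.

p_1 = 5: count[5] becomes 1
p_2 = 5: count[5] becomes 2
p_3 = 2: count[2] becomes 1
p_4 = 3: count[3] becomes 1
p_5 = 4: count[4] becomes 1
p_6 = 9: count[9] becomes 1
p_7 = 7: count[7] becomes 1
p_8 = 3: count[3] becomes 2
Degrees (1 + count): deg[1]=1+0=1, deg[2]=1+1=2, deg[3]=1+2=3, deg[4]=1+1=2, deg[5]=1+2=3, deg[6]=1+0=1, deg[7]=1+1=2, deg[8]=1+0=1, deg[9]=1+1=2, deg[10]=1+0=1

Answer: 1 2 3 2 3 1 2 1 2 1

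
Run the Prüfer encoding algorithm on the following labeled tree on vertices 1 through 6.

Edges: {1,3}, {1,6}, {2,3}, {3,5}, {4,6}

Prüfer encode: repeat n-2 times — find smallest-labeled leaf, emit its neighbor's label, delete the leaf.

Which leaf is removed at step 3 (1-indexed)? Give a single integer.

Step 1: current leaves = {2,4,5}. Remove leaf 2 (neighbor: 3).
Step 2: current leaves = {4,5}. Remove leaf 4 (neighbor: 6).
Step 3: current leaves = {5,6}. Remove leaf 5 (neighbor: 3).

Answer: 5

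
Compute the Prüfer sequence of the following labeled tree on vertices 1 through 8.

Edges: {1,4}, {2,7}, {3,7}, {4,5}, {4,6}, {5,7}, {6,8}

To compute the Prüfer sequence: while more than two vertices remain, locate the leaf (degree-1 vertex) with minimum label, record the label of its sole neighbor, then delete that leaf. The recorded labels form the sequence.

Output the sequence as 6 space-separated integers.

Step 1: leaves = {1,2,3,8}. Remove smallest leaf 1, emit neighbor 4.
Step 2: leaves = {2,3,8}. Remove smallest leaf 2, emit neighbor 7.
Step 3: leaves = {3,8}. Remove smallest leaf 3, emit neighbor 7.
Step 4: leaves = {7,8}. Remove smallest leaf 7, emit neighbor 5.
Step 5: leaves = {5,8}. Remove smallest leaf 5, emit neighbor 4.
Step 6: leaves = {4,8}. Remove smallest leaf 4, emit neighbor 6.
Done: 2 vertices remain (6, 8). Sequence = [4 7 7 5 4 6]

Answer: 4 7 7 5 4 6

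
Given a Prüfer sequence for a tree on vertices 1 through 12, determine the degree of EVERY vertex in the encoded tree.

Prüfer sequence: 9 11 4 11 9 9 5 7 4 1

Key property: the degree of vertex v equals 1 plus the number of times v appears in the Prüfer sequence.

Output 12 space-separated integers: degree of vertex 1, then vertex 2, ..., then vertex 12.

Answer: 2 1 1 3 2 1 2 1 4 1 3 1

Derivation:
p_1 = 9: count[9] becomes 1
p_2 = 11: count[11] becomes 1
p_3 = 4: count[4] becomes 1
p_4 = 11: count[11] becomes 2
p_5 = 9: count[9] becomes 2
p_6 = 9: count[9] becomes 3
p_7 = 5: count[5] becomes 1
p_8 = 7: count[7] becomes 1
p_9 = 4: count[4] becomes 2
p_10 = 1: count[1] becomes 1
Degrees (1 + count): deg[1]=1+1=2, deg[2]=1+0=1, deg[3]=1+0=1, deg[4]=1+2=3, deg[5]=1+1=2, deg[6]=1+0=1, deg[7]=1+1=2, deg[8]=1+0=1, deg[9]=1+3=4, deg[10]=1+0=1, deg[11]=1+2=3, deg[12]=1+0=1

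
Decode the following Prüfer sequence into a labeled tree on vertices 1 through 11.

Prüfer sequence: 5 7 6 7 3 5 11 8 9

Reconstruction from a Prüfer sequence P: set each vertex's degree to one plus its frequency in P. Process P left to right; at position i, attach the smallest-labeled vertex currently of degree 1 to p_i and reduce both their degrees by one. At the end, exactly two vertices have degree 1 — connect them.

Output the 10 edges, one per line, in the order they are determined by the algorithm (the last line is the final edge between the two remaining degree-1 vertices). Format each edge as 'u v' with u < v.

Answer: 1 5
2 7
4 6
6 7
3 7
3 5
5 11
8 10
8 9
9 11

Derivation:
Initial degrees: {1:1, 2:1, 3:2, 4:1, 5:3, 6:2, 7:3, 8:2, 9:2, 10:1, 11:2}
Step 1: smallest deg-1 vertex = 1, p_1 = 5. Add edge {1,5}. Now deg[1]=0, deg[5]=2.
Step 2: smallest deg-1 vertex = 2, p_2 = 7. Add edge {2,7}. Now deg[2]=0, deg[7]=2.
Step 3: smallest deg-1 vertex = 4, p_3 = 6. Add edge {4,6}. Now deg[4]=0, deg[6]=1.
Step 4: smallest deg-1 vertex = 6, p_4 = 7. Add edge {6,7}. Now deg[6]=0, deg[7]=1.
Step 5: smallest deg-1 vertex = 7, p_5 = 3. Add edge {3,7}. Now deg[7]=0, deg[3]=1.
Step 6: smallest deg-1 vertex = 3, p_6 = 5. Add edge {3,5}. Now deg[3]=0, deg[5]=1.
Step 7: smallest deg-1 vertex = 5, p_7 = 11. Add edge {5,11}. Now deg[5]=0, deg[11]=1.
Step 8: smallest deg-1 vertex = 10, p_8 = 8. Add edge {8,10}. Now deg[10]=0, deg[8]=1.
Step 9: smallest deg-1 vertex = 8, p_9 = 9. Add edge {8,9}. Now deg[8]=0, deg[9]=1.
Final: two remaining deg-1 vertices are 9, 11. Add edge {9,11}.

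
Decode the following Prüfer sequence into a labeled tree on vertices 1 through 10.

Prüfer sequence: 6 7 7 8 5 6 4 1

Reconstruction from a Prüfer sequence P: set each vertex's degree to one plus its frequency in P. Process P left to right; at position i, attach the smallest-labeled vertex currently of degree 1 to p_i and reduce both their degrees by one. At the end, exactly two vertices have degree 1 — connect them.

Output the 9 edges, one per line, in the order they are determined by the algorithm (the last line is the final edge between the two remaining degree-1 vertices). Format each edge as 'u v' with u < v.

Initial degrees: {1:2, 2:1, 3:1, 4:2, 5:2, 6:3, 7:3, 8:2, 9:1, 10:1}
Step 1: smallest deg-1 vertex = 2, p_1 = 6. Add edge {2,6}. Now deg[2]=0, deg[6]=2.
Step 2: smallest deg-1 vertex = 3, p_2 = 7. Add edge {3,7}. Now deg[3]=0, deg[7]=2.
Step 3: smallest deg-1 vertex = 9, p_3 = 7. Add edge {7,9}. Now deg[9]=0, deg[7]=1.
Step 4: smallest deg-1 vertex = 7, p_4 = 8. Add edge {7,8}. Now deg[7]=0, deg[8]=1.
Step 5: smallest deg-1 vertex = 8, p_5 = 5. Add edge {5,8}. Now deg[8]=0, deg[5]=1.
Step 6: smallest deg-1 vertex = 5, p_6 = 6. Add edge {5,6}. Now deg[5]=0, deg[6]=1.
Step 7: smallest deg-1 vertex = 6, p_7 = 4. Add edge {4,6}. Now deg[6]=0, deg[4]=1.
Step 8: smallest deg-1 vertex = 4, p_8 = 1. Add edge {1,4}. Now deg[4]=0, deg[1]=1.
Final: two remaining deg-1 vertices are 1, 10. Add edge {1,10}.

Answer: 2 6
3 7
7 9
7 8
5 8
5 6
4 6
1 4
1 10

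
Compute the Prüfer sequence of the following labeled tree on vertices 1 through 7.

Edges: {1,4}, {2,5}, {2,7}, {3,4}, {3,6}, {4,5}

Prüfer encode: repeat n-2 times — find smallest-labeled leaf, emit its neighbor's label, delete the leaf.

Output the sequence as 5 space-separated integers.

Answer: 4 3 4 5 2

Derivation:
Step 1: leaves = {1,6,7}. Remove smallest leaf 1, emit neighbor 4.
Step 2: leaves = {6,7}. Remove smallest leaf 6, emit neighbor 3.
Step 3: leaves = {3,7}. Remove smallest leaf 3, emit neighbor 4.
Step 4: leaves = {4,7}. Remove smallest leaf 4, emit neighbor 5.
Step 5: leaves = {5,7}. Remove smallest leaf 5, emit neighbor 2.
Done: 2 vertices remain (2, 7). Sequence = [4 3 4 5 2]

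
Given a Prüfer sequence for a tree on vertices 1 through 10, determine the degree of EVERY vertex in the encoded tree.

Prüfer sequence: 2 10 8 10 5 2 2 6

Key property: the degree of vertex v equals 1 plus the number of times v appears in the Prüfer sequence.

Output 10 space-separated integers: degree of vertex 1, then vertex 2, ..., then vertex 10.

p_1 = 2: count[2] becomes 1
p_2 = 10: count[10] becomes 1
p_3 = 8: count[8] becomes 1
p_4 = 10: count[10] becomes 2
p_5 = 5: count[5] becomes 1
p_6 = 2: count[2] becomes 2
p_7 = 2: count[2] becomes 3
p_8 = 6: count[6] becomes 1
Degrees (1 + count): deg[1]=1+0=1, deg[2]=1+3=4, deg[3]=1+0=1, deg[4]=1+0=1, deg[5]=1+1=2, deg[6]=1+1=2, deg[7]=1+0=1, deg[8]=1+1=2, deg[9]=1+0=1, deg[10]=1+2=3

Answer: 1 4 1 1 2 2 1 2 1 3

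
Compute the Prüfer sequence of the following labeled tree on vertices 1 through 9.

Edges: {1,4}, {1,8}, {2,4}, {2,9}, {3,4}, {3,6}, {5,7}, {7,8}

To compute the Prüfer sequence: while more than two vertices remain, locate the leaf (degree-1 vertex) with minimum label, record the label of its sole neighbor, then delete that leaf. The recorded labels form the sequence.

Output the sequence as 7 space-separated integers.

Answer: 7 3 4 8 1 4 2

Derivation:
Step 1: leaves = {5,6,9}. Remove smallest leaf 5, emit neighbor 7.
Step 2: leaves = {6,7,9}. Remove smallest leaf 6, emit neighbor 3.
Step 3: leaves = {3,7,9}. Remove smallest leaf 3, emit neighbor 4.
Step 4: leaves = {7,9}. Remove smallest leaf 7, emit neighbor 8.
Step 5: leaves = {8,9}. Remove smallest leaf 8, emit neighbor 1.
Step 6: leaves = {1,9}. Remove smallest leaf 1, emit neighbor 4.
Step 7: leaves = {4,9}. Remove smallest leaf 4, emit neighbor 2.
Done: 2 vertices remain (2, 9). Sequence = [7 3 4 8 1 4 2]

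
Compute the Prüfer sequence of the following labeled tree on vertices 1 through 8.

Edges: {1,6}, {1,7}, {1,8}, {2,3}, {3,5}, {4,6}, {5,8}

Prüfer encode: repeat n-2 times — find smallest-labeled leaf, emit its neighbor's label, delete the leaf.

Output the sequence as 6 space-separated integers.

Step 1: leaves = {2,4,7}. Remove smallest leaf 2, emit neighbor 3.
Step 2: leaves = {3,4,7}. Remove smallest leaf 3, emit neighbor 5.
Step 3: leaves = {4,5,7}. Remove smallest leaf 4, emit neighbor 6.
Step 4: leaves = {5,6,7}. Remove smallest leaf 5, emit neighbor 8.
Step 5: leaves = {6,7,8}. Remove smallest leaf 6, emit neighbor 1.
Step 6: leaves = {7,8}. Remove smallest leaf 7, emit neighbor 1.
Done: 2 vertices remain (1, 8). Sequence = [3 5 6 8 1 1]

Answer: 3 5 6 8 1 1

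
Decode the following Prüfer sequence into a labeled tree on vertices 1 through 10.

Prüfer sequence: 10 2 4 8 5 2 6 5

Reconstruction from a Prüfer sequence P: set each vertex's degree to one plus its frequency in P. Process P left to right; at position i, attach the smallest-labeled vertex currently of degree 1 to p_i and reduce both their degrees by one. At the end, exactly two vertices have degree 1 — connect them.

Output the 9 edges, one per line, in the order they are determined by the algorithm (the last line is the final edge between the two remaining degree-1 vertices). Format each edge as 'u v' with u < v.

Initial degrees: {1:1, 2:3, 3:1, 4:2, 5:3, 6:2, 7:1, 8:2, 9:1, 10:2}
Step 1: smallest deg-1 vertex = 1, p_1 = 10. Add edge {1,10}. Now deg[1]=0, deg[10]=1.
Step 2: smallest deg-1 vertex = 3, p_2 = 2. Add edge {2,3}. Now deg[3]=0, deg[2]=2.
Step 3: smallest deg-1 vertex = 7, p_3 = 4. Add edge {4,7}. Now deg[7]=0, deg[4]=1.
Step 4: smallest deg-1 vertex = 4, p_4 = 8. Add edge {4,8}. Now deg[4]=0, deg[8]=1.
Step 5: smallest deg-1 vertex = 8, p_5 = 5. Add edge {5,8}. Now deg[8]=0, deg[5]=2.
Step 6: smallest deg-1 vertex = 9, p_6 = 2. Add edge {2,9}. Now deg[9]=0, deg[2]=1.
Step 7: smallest deg-1 vertex = 2, p_7 = 6. Add edge {2,6}. Now deg[2]=0, deg[6]=1.
Step 8: smallest deg-1 vertex = 6, p_8 = 5. Add edge {5,6}. Now deg[6]=0, deg[5]=1.
Final: two remaining deg-1 vertices are 5, 10. Add edge {5,10}.

Answer: 1 10
2 3
4 7
4 8
5 8
2 9
2 6
5 6
5 10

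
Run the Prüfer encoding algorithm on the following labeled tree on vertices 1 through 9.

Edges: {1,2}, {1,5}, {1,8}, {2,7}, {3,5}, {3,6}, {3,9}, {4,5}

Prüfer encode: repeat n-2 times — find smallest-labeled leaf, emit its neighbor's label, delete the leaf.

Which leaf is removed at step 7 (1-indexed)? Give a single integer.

Step 1: current leaves = {4,6,7,8,9}. Remove leaf 4 (neighbor: 5).
Step 2: current leaves = {6,7,8,9}. Remove leaf 6 (neighbor: 3).
Step 3: current leaves = {7,8,9}. Remove leaf 7 (neighbor: 2).
Step 4: current leaves = {2,8,9}. Remove leaf 2 (neighbor: 1).
Step 5: current leaves = {8,9}. Remove leaf 8 (neighbor: 1).
Step 6: current leaves = {1,9}. Remove leaf 1 (neighbor: 5).
Step 7: current leaves = {5,9}. Remove leaf 5 (neighbor: 3).

Answer: 5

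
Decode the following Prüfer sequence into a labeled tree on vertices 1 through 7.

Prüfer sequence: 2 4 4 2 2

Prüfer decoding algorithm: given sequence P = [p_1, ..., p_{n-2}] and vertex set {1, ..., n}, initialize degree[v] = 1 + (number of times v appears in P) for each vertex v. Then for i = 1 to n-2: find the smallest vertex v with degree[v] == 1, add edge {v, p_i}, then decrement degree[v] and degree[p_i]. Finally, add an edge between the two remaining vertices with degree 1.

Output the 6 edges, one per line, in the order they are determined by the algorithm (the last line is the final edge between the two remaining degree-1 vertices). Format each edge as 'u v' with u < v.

Initial degrees: {1:1, 2:4, 3:1, 4:3, 5:1, 6:1, 7:1}
Step 1: smallest deg-1 vertex = 1, p_1 = 2. Add edge {1,2}. Now deg[1]=0, deg[2]=3.
Step 2: smallest deg-1 vertex = 3, p_2 = 4. Add edge {3,4}. Now deg[3]=0, deg[4]=2.
Step 3: smallest deg-1 vertex = 5, p_3 = 4. Add edge {4,5}. Now deg[5]=0, deg[4]=1.
Step 4: smallest deg-1 vertex = 4, p_4 = 2. Add edge {2,4}. Now deg[4]=0, deg[2]=2.
Step 5: smallest deg-1 vertex = 6, p_5 = 2. Add edge {2,6}. Now deg[6]=0, deg[2]=1.
Final: two remaining deg-1 vertices are 2, 7. Add edge {2,7}.

Answer: 1 2
3 4
4 5
2 4
2 6
2 7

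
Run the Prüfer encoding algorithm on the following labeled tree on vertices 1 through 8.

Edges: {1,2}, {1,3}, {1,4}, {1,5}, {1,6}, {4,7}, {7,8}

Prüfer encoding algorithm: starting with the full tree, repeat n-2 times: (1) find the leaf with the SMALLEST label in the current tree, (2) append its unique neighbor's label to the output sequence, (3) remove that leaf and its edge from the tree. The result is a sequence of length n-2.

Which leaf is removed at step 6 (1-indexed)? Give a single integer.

Answer: 4

Derivation:
Step 1: current leaves = {2,3,5,6,8}. Remove leaf 2 (neighbor: 1).
Step 2: current leaves = {3,5,6,8}. Remove leaf 3 (neighbor: 1).
Step 3: current leaves = {5,6,8}. Remove leaf 5 (neighbor: 1).
Step 4: current leaves = {6,8}. Remove leaf 6 (neighbor: 1).
Step 5: current leaves = {1,8}. Remove leaf 1 (neighbor: 4).
Step 6: current leaves = {4,8}. Remove leaf 4 (neighbor: 7).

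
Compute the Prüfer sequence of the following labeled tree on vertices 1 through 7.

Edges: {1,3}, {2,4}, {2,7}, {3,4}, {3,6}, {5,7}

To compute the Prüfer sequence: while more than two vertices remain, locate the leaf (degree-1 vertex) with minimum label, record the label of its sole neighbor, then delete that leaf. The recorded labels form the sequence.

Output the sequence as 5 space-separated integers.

Answer: 3 7 3 4 2

Derivation:
Step 1: leaves = {1,5,6}. Remove smallest leaf 1, emit neighbor 3.
Step 2: leaves = {5,6}. Remove smallest leaf 5, emit neighbor 7.
Step 3: leaves = {6,7}. Remove smallest leaf 6, emit neighbor 3.
Step 4: leaves = {3,7}. Remove smallest leaf 3, emit neighbor 4.
Step 5: leaves = {4,7}. Remove smallest leaf 4, emit neighbor 2.
Done: 2 vertices remain (2, 7). Sequence = [3 7 3 4 2]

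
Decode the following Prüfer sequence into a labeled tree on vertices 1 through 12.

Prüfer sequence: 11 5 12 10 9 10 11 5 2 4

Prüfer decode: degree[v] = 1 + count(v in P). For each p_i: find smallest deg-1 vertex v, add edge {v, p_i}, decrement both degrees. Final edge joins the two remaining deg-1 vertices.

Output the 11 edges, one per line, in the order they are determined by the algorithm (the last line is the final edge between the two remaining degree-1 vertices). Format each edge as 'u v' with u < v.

Answer: 1 11
3 5
6 12
7 10
8 9
9 10
10 11
5 11
2 5
2 4
4 12

Derivation:
Initial degrees: {1:1, 2:2, 3:1, 4:2, 5:3, 6:1, 7:1, 8:1, 9:2, 10:3, 11:3, 12:2}
Step 1: smallest deg-1 vertex = 1, p_1 = 11. Add edge {1,11}. Now deg[1]=0, deg[11]=2.
Step 2: smallest deg-1 vertex = 3, p_2 = 5. Add edge {3,5}. Now deg[3]=0, deg[5]=2.
Step 3: smallest deg-1 vertex = 6, p_3 = 12. Add edge {6,12}. Now deg[6]=0, deg[12]=1.
Step 4: smallest deg-1 vertex = 7, p_4 = 10. Add edge {7,10}. Now deg[7]=0, deg[10]=2.
Step 5: smallest deg-1 vertex = 8, p_5 = 9. Add edge {8,9}. Now deg[8]=0, deg[9]=1.
Step 6: smallest deg-1 vertex = 9, p_6 = 10. Add edge {9,10}. Now deg[9]=0, deg[10]=1.
Step 7: smallest deg-1 vertex = 10, p_7 = 11. Add edge {10,11}. Now deg[10]=0, deg[11]=1.
Step 8: smallest deg-1 vertex = 11, p_8 = 5. Add edge {5,11}. Now deg[11]=0, deg[5]=1.
Step 9: smallest deg-1 vertex = 5, p_9 = 2. Add edge {2,5}. Now deg[5]=0, deg[2]=1.
Step 10: smallest deg-1 vertex = 2, p_10 = 4. Add edge {2,4}. Now deg[2]=0, deg[4]=1.
Final: two remaining deg-1 vertices are 4, 12. Add edge {4,12}.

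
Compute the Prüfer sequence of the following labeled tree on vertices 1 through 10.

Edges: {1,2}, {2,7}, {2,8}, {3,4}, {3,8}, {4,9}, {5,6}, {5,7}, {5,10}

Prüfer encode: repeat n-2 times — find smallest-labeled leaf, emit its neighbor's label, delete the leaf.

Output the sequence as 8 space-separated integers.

Answer: 2 5 4 3 8 2 7 5

Derivation:
Step 1: leaves = {1,6,9,10}. Remove smallest leaf 1, emit neighbor 2.
Step 2: leaves = {6,9,10}. Remove smallest leaf 6, emit neighbor 5.
Step 3: leaves = {9,10}. Remove smallest leaf 9, emit neighbor 4.
Step 4: leaves = {4,10}. Remove smallest leaf 4, emit neighbor 3.
Step 5: leaves = {3,10}. Remove smallest leaf 3, emit neighbor 8.
Step 6: leaves = {8,10}. Remove smallest leaf 8, emit neighbor 2.
Step 7: leaves = {2,10}. Remove smallest leaf 2, emit neighbor 7.
Step 8: leaves = {7,10}. Remove smallest leaf 7, emit neighbor 5.
Done: 2 vertices remain (5, 10). Sequence = [2 5 4 3 8 2 7 5]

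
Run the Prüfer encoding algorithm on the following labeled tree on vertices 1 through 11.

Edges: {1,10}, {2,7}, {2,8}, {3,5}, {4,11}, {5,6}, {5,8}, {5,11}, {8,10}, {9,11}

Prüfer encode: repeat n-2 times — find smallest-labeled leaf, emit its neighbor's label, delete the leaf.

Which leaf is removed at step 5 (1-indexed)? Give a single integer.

Answer: 7

Derivation:
Step 1: current leaves = {1,3,4,6,7,9}. Remove leaf 1 (neighbor: 10).
Step 2: current leaves = {3,4,6,7,9,10}. Remove leaf 3 (neighbor: 5).
Step 3: current leaves = {4,6,7,9,10}. Remove leaf 4 (neighbor: 11).
Step 4: current leaves = {6,7,9,10}. Remove leaf 6 (neighbor: 5).
Step 5: current leaves = {7,9,10}. Remove leaf 7 (neighbor: 2).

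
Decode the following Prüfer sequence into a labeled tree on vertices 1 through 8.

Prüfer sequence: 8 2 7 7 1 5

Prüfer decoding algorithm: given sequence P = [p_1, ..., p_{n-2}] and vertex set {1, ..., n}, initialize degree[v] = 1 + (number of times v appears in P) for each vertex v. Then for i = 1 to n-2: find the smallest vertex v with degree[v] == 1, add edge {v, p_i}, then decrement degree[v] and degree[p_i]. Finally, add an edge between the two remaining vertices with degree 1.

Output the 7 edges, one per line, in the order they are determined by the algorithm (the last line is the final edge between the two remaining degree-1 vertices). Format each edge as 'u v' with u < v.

Initial degrees: {1:2, 2:2, 3:1, 4:1, 5:2, 6:1, 7:3, 8:2}
Step 1: smallest deg-1 vertex = 3, p_1 = 8. Add edge {3,8}. Now deg[3]=0, deg[8]=1.
Step 2: smallest deg-1 vertex = 4, p_2 = 2. Add edge {2,4}. Now deg[4]=0, deg[2]=1.
Step 3: smallest deg-1 vertex = 2, p_3 = 7. Add edge {2,7}. Now deg[2]=0, deg[7]=2.
Step 4: smallest deg-1 vertex = 6, p_4 = 7. Add edge {6,7}. Now deg[6]=0, deg[7]=1.
Step 5: smallest deg-1 vertex = 7, p_5 = 1. Add edge {1,7}. Now deg[7]=0, deg[1]=1.
Step 6: smallest deg-1 vertex = 1, p_6 = 5. Add edge {1,5}. Now deg[1]=0, deg[5]=1.
Final: two remaining deg-1 vertices are 5, 8. Add edge {5,8}.

Answer: 3 8
2 4
2 7
6 7
1 7
1 5
5 8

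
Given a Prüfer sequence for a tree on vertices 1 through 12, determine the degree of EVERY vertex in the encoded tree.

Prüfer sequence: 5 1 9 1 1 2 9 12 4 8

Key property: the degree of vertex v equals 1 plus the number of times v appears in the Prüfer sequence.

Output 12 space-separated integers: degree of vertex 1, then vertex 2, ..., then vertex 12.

p_1 = 5: count[5] becomes 1
p_2 = 1: count[1] becomes 1
p_3 = 9: count[9] becomes 1
p_4 = 1: count[1] becomes 2
p_5 = 1: count[1] becomes 3
p_6 = 2: count[2] becomes 1
p_7 = 9: count[9] becomes 2
p_8 = 12: count[12] becomes 1
p_9 = 4: count[4] becomes 1
p_10 = 8: count[8] becomes 1
Degrees (1 + count): deg[1]=1+3=4, deg[2]=1+1=2, deg[3]=1+0=1, deg[4]=1+1=2, deg[5]=1+1=2, deg[6]=1+0=1, deg[7]=1+0=1, deg[8]=1+1=2, deg[9]=1+2=3, deg[10]=1+0=1, deg[11]=1+0=1, deg[12]=1+1=2

Answer: 4 2 1 2 2 1 1 2 3 1 1 2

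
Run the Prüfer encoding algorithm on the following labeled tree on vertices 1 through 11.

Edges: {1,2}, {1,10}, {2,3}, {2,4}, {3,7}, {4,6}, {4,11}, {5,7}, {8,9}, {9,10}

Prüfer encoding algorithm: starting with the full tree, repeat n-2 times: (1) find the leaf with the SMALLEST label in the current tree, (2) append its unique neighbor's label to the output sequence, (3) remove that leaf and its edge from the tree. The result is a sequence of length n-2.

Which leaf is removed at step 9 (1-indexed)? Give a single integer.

Step 1: current leaves = {5,6,8,11}. Remove leaf 5 (neighbor: 7).
Step 2: current leaves = {6,7,8,11}. Remove leaf 6 (neighbor: 4).
Step 3: current leaves = {7,8,11}. Remove leaf 7 (neighbor: 3).
Step 4: current leaves = {3,8,11}. Remove leaf 3 (neighbor: 2).
Step 5: current leaves = {8,11}. Remove leaf 8 (neighbor: 9).
Step 6: current leaves = {9,11}. Remove leaf 9 (neighbor: 10).
Step 7: current leaves = {10,11}. Remove leaf 10 (neighbor: 1).
Step 8: current leaves = {1,11}. Remove leaf 1 (neighbor: 2).
Step 9: current leaves = {2,11}. Remove leaf 2 (neighbor: 4).

Answer: 2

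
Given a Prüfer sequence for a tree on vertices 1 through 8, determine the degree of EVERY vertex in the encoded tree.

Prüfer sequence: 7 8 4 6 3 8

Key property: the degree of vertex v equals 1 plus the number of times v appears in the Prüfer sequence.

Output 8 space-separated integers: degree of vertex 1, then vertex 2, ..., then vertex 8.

p_1 = 7: count[7] becomes 1
p_2 = 8: count[8] becomes 1
p_3 = 4: count[4] becomes 1
p_4 = 6: count[6] becomes 1
p_5 = 3: count[3] becomes 1
p_6 = 8: count[8] becomes 2
Degrees (1 + count): deg[1]=1+0=1, deg[2]=1+0=1, deg[3]=1+1=2, deg[4]=1+1=2, deg[5]=1+0=1, deg[6]=1+1=2, deg[7]=1+1=2, deg[8]=1+2=3

Answer: 1 1 2 2 1 2 2 3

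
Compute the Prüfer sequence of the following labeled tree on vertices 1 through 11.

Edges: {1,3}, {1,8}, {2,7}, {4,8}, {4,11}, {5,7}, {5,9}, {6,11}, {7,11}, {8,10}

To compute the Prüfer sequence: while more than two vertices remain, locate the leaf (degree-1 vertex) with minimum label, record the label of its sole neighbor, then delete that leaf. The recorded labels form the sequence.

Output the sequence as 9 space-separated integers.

Step 1: leaves = {2,3,6,9,10}. Remove smallest leaf 2, emit neighbor 7.
Step 2: leaves = {3,6,9,10}. Remove smallest leaf 3, emit neighbor 1.
Step 3: leaves = {1,6,9,10}. Remove smallest leaf 1, emit neighbor 8.
Step 4: leaves = {6,9,10}. Remove smallest leaf 6, emit neighbor 11.
Step 5: leaves = {9,10}. Remove smallest leaf 9, emit neighbor 5.
Step 6: leaves = {5,10}. Remove smallest leaf 5, emit neighbor 7.
Step 7: leaves = {7,10}. Remove smallest leaf 7, emit neighbor 11.
Step 8: leaves = {10,11}. Remove smallest leaf 10, emit neighbor 8.
Step 9: leaves = {8,11}. Remove smallest leaf 8, emit neighbor 4.
Done: 2 vertices remain (4, 11). Sequence = [7 1 8 11 5 7 11 8 4]

Answer: 7 1 8 11 5 7 11 8 4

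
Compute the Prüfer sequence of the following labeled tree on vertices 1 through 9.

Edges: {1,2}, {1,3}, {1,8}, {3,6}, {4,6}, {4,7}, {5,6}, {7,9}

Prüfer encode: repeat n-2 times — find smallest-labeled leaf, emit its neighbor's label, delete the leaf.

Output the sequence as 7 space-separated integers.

Answer: 1 6 1 3 6 4 7

Derivation:
Step 1: leaves = {2,5,8,9}. Remove smallest leaf 2, emit neighbor 1.
Step 2: leaves = {5,8,9}. Remove smallest leaf 5, emit neighbor 6.
Step 3: leaves = {8,9}. Remove smallest leaf 8, emit neighbor 1.
Step 4: leaves = {1,9}. Remove smallest leaf 1, emit neighbor 3.
Step 5: leaves = {3,9}. Remove smallest leaf 3, emit neighbor 6.
Step 6: leaves = {6,9}. Remove smallest leaf 6, emit neighbor 4.
Step 7: leaves = {4,9}. Remove smallest leaf 4, emit neighbor 7.
Done: 2 vertices remain (7, 9). Sequence = [1 6 1 3 6 4 7]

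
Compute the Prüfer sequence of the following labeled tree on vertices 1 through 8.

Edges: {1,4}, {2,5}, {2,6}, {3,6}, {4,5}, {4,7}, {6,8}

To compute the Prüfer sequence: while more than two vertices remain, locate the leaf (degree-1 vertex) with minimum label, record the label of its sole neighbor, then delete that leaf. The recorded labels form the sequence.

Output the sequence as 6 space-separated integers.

Step 1: leaves = {1,3,7,8}. Remove smallest leaf 1, emit neighbor 4.
Step 2: leaves = {3,7,8}. Remove smallest leaf 3, emit neighbor 6.
Step 3: leaves = {7,8}. Remove smallest leaf 7, emit neighbor 4.
Step 4: leaves = {4,8}. Remove smallest leaf 4, emit neighbor 5.
Step 5: leaves = {5,8}. Remove smallest leaf 5, emit neighbor 2.
Step 6: leaves = {2,8}. Remove smallest leaf 2, emit neighbor 6.
Done: 2 vertices remain (6, 8). Sequence = [4 6 4 5 2 6]

Answer: 4 6 4 5 2 6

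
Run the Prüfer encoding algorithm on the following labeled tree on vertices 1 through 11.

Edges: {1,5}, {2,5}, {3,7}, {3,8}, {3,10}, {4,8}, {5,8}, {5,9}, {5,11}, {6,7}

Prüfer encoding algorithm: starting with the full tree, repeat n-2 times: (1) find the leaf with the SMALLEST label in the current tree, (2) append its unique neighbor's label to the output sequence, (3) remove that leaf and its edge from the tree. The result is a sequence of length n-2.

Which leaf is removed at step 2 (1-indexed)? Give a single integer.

Answer: 2

Derivation:
Step 1: current leaves = {1,2,4,6,9,10,11}. Remove leaf 1 (neighbor: 5).
Step 2: current leaves = {2,4,6,9,10,11}. Remove leaf 2 (neighbor: 5).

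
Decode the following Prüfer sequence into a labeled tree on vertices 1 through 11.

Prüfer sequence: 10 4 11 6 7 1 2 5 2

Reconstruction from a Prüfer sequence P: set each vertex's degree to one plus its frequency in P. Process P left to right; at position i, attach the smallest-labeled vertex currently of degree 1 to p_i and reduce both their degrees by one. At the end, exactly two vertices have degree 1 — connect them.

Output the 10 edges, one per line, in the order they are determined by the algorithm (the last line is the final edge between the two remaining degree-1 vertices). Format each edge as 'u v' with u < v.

Answer: 3 10
4 8
4 11
6 9
6 7
1 7
1 2
5 10
2 5
2 11

Derivation:
Initial degrees: {1:2, 2:3, 3:1, 4:2, 5:2, 6:2, 7:2, 8:1, 9:1, 10:2, 11:2}
Step 1: smallest deg-1 vertex = 3, p_1 = 10. Add edge {3,10}. Now deg[3]=0, deg[10]=1.
Step 2: smallest deg-1 vertex = 8, p_2 = 4. Add edge {4,8}. Now deg[8]=0, deg[4]=1.
Step 3: smallest deg-1 vertex = 4, p_3 = 11. Add edge {4,11}. Now deg[4]=0, deg[11]=1.
Step 4: smallest deg-1 vertex = 9, p_4 = 6. Add edge {6,9}. Now deg[9]=0, deg[6]=1.
Step 5: smallest deg-1 vertex = 6, p_5 = 7. Add edge {6,7}. Now deg[6]=0, deg[7]=1.
Step 6: smallest deg-1 vertex = 7, p_6 = 1. Add edge {1,7}. Now deg[7]=0, deg[1]=1.
Step 7: smallest deg-1 vertex = 1, p_7 = 2. Add edge {1,2}. Now deg[1]=0, deg[2]=2.
Step 8: smallest deg-1 vertex = 10, p_8 = 5. Add edge {5,10}. Now deg[10]=0, deg[5]=1.
Step 9: smallest deg-1 vertex = 5, p_9 = 2. Add edge {2,5}. Now deg[5]=0, deg[2]=1.
Final: two remaining deg-1 vertices are 2, 11. Add edge {2,11}.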